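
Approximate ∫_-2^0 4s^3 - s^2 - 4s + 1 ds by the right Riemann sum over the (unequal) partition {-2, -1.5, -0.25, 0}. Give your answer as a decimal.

-1.78125

Subinterval widths: 0.5, 1.25, 0.25.
Right endpoints: -1.5, -0.25, 0.
f(-1.5) = -8.75, f(-0.25) = 1.875, f(0) = 1.
Sum = Σ Δs_i · f(s_i).
Sum = -1.78125.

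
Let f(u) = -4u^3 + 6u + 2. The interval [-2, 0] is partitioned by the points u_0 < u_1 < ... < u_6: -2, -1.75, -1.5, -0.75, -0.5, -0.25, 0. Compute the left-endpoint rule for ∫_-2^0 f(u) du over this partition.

13.421875

Subinterval widths: 0.25, 0.25, 0.75, 0.25, 0.25, 0.25.
Left endpoints: -2, -1.75, -1.5, -0.75, -0.5, -0.25.
f(-2) = 22, f(-1.75) = 12.9375, f(-1.5) = 6.5, f(-0.75) = -0.8125, f(-0.5) = -0.5, f(-0.25) = 0.5625.
Sum = Σ Δu_i · f(u_i).
Sum = 13.421875.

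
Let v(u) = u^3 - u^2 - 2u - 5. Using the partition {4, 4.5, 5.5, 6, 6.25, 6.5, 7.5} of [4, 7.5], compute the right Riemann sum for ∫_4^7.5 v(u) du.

676.17578125

Subinterval widths: 0.5, 1, 0.5, 0.25, 0.25, 1.
Right endpoints: 4.5, 5.5, 6, 6.25, 6.5, 7.5.
v(4.5) = 56.875, v(5.5) = 120.125, v(6) = 163, v(6.25) = 187.578125, v(6.5) = 214.375, v(7.5) = 345.625.
Sum = Σ Δu_i · v(u_i).
Sum = 676.17578125.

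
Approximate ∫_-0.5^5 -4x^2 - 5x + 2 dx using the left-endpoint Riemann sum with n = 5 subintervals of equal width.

Δx = (5 − (-0.5))/5 = 1.1.
Left endpoints: -0.5, 0.6, 1.7, 2.8, 3.9.
f(-0.5) = 3.5, f(0.6) = -2.44, f(1.7) = -18.06, f(2.8) = -43.36, f(3.9) = -78.34.
Sum = Δx · [f(-0.5) + f(0.6) + f(1.7) + f(2.8) + f(3.9)].
Sum = -152.57.

-152.57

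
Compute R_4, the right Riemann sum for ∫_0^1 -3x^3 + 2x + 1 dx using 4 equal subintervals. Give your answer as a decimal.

1.078125

Δx = (1 − 0)/4 = 0.25.
Right endpoints: 0.25, 0.5, 0.75, 1.
f(0.25) = 1.453125, f(0.5) = 1.625, f(0.75) = 1.234375, f(1) = 0.
Sum = Δx · [f(0.25) + f(0.5) + f(0.75) + f(1)].
Sum = 1.078125.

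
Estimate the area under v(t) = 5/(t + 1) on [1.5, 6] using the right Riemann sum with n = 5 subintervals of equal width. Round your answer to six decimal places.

4.615988

Δt = (6 − 1.5)/5 = 0.9.
Right endpoints: 2.4, 3.3, 4.2, 5.1, 6.
v(2.4) = 25/17, v(3.3) = 50/43, v(4.2) = 25/26, v(5.1) = 50/61, v(6) = 5/7.
Sum = Δt · [v(2.4) + v(3.3) + v(4.2) + v(5.1) + v(6)].
Sum ≈ 4.615988.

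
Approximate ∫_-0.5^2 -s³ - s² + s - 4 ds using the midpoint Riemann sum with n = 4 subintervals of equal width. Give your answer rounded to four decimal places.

-14.5532

Δs = (2 − (-0.5))/4 = 0.625.
Midpoints: -0.1875, 0.4375, 1.0625, 1.6875.
f(-0.1875) = -17269/4096, f(0.4375) = -15719/4096, f(1.0625) = -21569/4096, f(1.6875) = -40819/4096.
Sum = Δs · [f(-0.1875) + f(0.4375) + f(1.0625) + f(1.6875)].
Sum ≈ -14.5532.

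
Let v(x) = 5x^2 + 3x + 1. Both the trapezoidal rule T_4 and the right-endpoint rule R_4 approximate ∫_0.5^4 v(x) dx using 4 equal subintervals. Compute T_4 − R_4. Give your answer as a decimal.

-39.046875

T_4 = 135.81640625.
R_4 = 174.86328125.
T_4 − R_4 = -39.046875.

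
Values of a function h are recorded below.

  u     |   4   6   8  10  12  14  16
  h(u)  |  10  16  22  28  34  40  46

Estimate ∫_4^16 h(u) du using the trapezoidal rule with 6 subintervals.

Δu = 2.
T_6 = (2/2)·[10 + 2·16 + 2·22 + 2·28 + 2·34 + 2·40 + 46] = 336.

336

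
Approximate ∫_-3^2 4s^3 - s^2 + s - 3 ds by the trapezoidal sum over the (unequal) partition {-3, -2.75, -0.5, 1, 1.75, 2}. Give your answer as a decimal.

Subinterval widths: 0.25, 2.25, 1.5, 0.75, 0.25.
f(-3) = -123, f(-2.75) = -96.5, f(-0.5) = -4.25, f(1) = 1, f(1.75) = 17.125, f(2) = 27.
On each subinterval the trapezoid contributes (Δs_i/2)·[f(s_{i-1}) + f(s_i)].
Sum = -130.90625.

-130.90625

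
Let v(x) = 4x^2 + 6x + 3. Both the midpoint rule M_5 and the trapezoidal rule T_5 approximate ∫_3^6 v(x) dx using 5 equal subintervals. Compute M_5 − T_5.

-1.08

M_5 = 341.64.
T_5 = 342.72.
M_5 − T_5 = -1.08.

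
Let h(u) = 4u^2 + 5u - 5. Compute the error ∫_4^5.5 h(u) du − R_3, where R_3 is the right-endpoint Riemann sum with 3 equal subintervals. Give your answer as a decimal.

-16.375

Exact integral: ∫_4^5.5 h(u) du = 164.625.
R_3 = 181.
Error = 164.625 − 181 = -16.375.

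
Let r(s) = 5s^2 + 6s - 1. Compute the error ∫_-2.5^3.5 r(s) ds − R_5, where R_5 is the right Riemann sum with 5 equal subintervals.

-46.8

Exact integral: ∫_-2.5^3.5 r(s) ds = 109.5.
R_5 = 156.3.
Error = 109.5 − 156.3 = -46.8.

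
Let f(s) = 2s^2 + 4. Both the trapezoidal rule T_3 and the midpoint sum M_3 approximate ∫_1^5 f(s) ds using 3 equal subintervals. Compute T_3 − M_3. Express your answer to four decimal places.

T_3 ≈ 101.037037.
M_3 ≈ 97.481481.
T_3 − M_3 ≈ 3.5556.

3.5556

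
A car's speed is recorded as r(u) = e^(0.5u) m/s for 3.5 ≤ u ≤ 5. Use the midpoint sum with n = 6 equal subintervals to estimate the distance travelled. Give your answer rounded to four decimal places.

Δu = (5 − 3.5)/6 = 0.25.
Midpoints: 3.625, 3.875, 4.125, 4.375, 4.625, 4.875.
r(3.625) ≈ 6.1257, r(3.875) ≈ 6.9414, r(4.125) ≈ 7.8656, r(4.375) ≈ 8.9129, r(4.625) ≈ 10.0996, r(4.875) ≈ 11.4444.
Sum = Δu · [r(3.625) + r(3.875) + r(4.125) + ...].
Sum ≈ 12.8474.

12.8474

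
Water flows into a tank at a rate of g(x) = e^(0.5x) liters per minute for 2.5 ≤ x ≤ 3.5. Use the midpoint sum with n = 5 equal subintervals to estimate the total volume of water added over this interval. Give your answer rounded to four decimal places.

Δx = (3.5 − 2.5)/5 = 0.2.
Midpoints: 2.6, 2.8, 3, 3.2, 3.4.
g(2.6) ≈ 3.6693, g(2.8) ≈ 4.0552, g(3) ≈ 4.4817, g(3.2) ≈ 4.9530, g(3.4) ≈ 5.4739.
Sum = Δx · [g(2.6) + g(2.8) + g(3) + g(3.2) + g(3.4)].
Sum ≈ 4.5266.

4.5266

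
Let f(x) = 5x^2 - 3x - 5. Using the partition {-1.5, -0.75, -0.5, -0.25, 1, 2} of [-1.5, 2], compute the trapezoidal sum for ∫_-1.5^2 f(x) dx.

1.671875

Subinterval widths: 0.75, 0.25, 0.25, 1.25, 1.
f(-1.5) = 10.75, f(-0.75) = 0.0625, f(-0.5) = -2.25, f(-0.25) = -3.9375, f(1) = -3, f(2) = 9.
On each subinterval the trapezoid contributes (Δx_i/2)·[f(x_{i-1}) + f(x_i)].
Sum = 1.671875.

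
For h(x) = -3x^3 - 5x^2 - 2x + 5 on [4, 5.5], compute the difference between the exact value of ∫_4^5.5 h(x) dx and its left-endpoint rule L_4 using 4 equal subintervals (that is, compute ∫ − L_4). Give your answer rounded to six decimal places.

Exact integral: ∫_4^5.5 h(x) dx = -671.671875.
L_4 ≈ -601.84277344.
Error ≈ -671.671875 − (-601.84277344) ≈ -69.829102.

-69.829102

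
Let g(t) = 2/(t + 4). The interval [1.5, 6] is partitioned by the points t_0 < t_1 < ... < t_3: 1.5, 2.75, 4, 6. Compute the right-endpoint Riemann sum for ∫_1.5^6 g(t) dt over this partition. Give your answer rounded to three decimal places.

Subinterval widths: 1.25, 1.25, 2.
Right endpoints: 2.75, 4, 6.
g(2.75) = 8/27, g(4) = 0.25, g(6) = 0.2.
Sum = Σ Δt_i · g(t_i).
Sum ≈ 1.083.

1.083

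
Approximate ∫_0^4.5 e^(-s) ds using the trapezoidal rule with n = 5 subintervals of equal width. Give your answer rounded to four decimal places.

Δs = (4.5 − 0)/5 = 0.9.
f(0) ≈ 1.0000, f(0.9) ≈ 0.4066, f(1.8) ≈ 0.1653, f(2.7) ≈ 0.0672, f(3.6) ≈ 0.0273, f(4.5) ≈ 0.0111.
T_5 = (Δs/2)·[f(s_0) + 2f(s_1) + ... + 2f(s_{4}) + f(s_5)].
Sum ≈ 1.0548.

1.0548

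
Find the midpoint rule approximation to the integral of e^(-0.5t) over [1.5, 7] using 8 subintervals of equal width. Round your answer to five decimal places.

Δt = (7 − 1.5)/8 = 0.6875.
Midpoints: 1.84375, 2.53125, 3.21875, 3.90625, 4.59375, 5.28125, 5.96875, 6.65625.
f(1.84375) ≈ 0.39777, f(2.53125) ≈ 0.28206, f(3.21875) ≈ 0.20001, f(3.90625) ≈ 0.14183, f(4.59375) ≈ 0.10057, f(5.28125) ≈ 0.07132, f(5.96875) ≈ 0.05057, f(6.65625) ≈ 0.03586.
Sum = Δt · [f(1.84375) + f(2.53125) + f(3.21875) + ...].
Sum ≈ 0.88000.

0.88000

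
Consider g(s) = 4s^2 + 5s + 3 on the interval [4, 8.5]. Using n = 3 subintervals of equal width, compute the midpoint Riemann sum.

884.25

Δs = (8.5 − 4)/3 = 1.5.
Midpoints: 4.75, 6.25, 7.75.
g(4.75) = 117, g(6.25) = 190.5, g(7.75) = 282.
Sum = Δs · [g(4.75) + g(6.25) + g(7.75)].
Sum = 884.25.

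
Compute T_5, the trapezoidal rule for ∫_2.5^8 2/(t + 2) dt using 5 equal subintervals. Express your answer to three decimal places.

1.605

Δt = (8 − 2.5)/5 = 1.1.
f(2.5) = 4/9, f(3.6) = 5/14, f(4.7) = 20/67, f(5.8) = 10/39, f(6.9) = 20/89, f(8) = 0.2.
T_5 = (Δt/2)·[f(t_0) + 2f(t_1) + ... + 2f(t_{4}) + f(t_5)].
Sum ≈ 1.605.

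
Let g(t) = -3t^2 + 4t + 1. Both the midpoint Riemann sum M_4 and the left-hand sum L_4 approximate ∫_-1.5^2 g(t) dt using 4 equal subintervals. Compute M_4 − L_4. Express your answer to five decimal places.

M_4 ≈ -3.7050781.
L_4 = -9.54296875.
M_4 − L_4 ≈ 5.83789.

5.83789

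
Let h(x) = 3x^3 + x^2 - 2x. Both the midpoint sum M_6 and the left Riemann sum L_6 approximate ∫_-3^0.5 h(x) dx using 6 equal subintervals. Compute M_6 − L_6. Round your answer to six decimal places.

M_6 ≈ -41.89416956.
L_6 ≈ -64.08666088.
M_6 − L_6 ≈ 22.192491.

22.192491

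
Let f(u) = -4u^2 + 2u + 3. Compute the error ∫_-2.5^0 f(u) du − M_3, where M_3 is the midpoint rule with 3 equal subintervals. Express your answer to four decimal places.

-0.5787

Exact integral: ∫_-2.5^0 f(u) du ≈ -19.583333.
M_3 ≈ -19.004630.
Error ≈ -19.583333 − (-19.004630) ≈ -0.5787.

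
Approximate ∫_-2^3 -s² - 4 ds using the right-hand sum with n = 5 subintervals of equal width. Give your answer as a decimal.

Δs = (3 − (-2))/5 = 1.
Right endpoints: -1, 0, 1, 2, 3.
f(-1) = -5, f(0) = -4, f(1) = -5, f(2) = -8, f(3) = -13.
Sum = Δs · [f(-1) + f(0) + f(1) + f(2) + f(3)].
Sum = -35.

-35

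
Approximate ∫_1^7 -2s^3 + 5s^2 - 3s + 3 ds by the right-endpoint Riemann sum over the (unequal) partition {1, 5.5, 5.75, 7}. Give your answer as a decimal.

-1508.5390625

Subinterval widths: 4.5, 0.25, 1.25.
Right endpoints: 5.5, 5.75, 7.
f(5.5) = -195, f(5.75) = -229.15625, f(7) = -459.
Sum = Σ Δs_i · f(s_i).
Sum = -1508.5390625.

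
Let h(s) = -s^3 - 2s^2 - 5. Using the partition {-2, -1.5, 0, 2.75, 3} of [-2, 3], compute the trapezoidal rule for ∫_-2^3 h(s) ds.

Subinterval widths: 0.5, 1.5, 2.75, 0.25.
h(-2) = -5, h(-1.5) = -6.125, h(0) = -5, h(2.75) = -40.921875, h(3) = -50.
On each subinterval the trapezoid contributes (Δs_i/2)·[h(s_{i-1}) + h(s_i)].
Sum = -85.6328125.

-85.6328125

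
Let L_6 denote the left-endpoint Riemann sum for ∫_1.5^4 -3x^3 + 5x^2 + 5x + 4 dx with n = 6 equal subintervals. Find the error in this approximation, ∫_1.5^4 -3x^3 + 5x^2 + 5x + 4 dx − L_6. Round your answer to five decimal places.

Exact integral: ∫_1.5^4 f(x) dx ≈ -42.7864583.
L_6 ≈ -23.2515914.
Error ≈ -42.7864583 − (-23.2515914) ≈ -19.53487.

-19.53487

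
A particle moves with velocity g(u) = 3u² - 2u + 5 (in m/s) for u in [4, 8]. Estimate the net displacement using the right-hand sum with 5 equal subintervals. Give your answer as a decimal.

Δu = (8 − 4)/5 = 0.8.
Right endpoints: 4.8, 5.6, 6.4, 7.2, 8.
g(4.8) = 64.52, g(5.6) = 87.88, g(6.4) = 115.08, g(7.2) = 146.12, g(8) = 181.
Sum = Δu · [g(4.8) + g(5.6) + g(6.4) + g(7.2) + g(8)].
Sum = 475.68.

475.68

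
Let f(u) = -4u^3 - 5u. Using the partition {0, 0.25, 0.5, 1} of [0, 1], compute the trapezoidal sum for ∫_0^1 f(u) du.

Subinterval widths: 0.25, 0.25, 0.5.
f(0) = 0, f(0.25) = -1.3125, f(0.5) = -3, f(1) = -9.
On each subinterval the trapezoid contributes (Δu_i/2)·[f(u_{i-1}) + f(u_i)].
Sum = -3.703125.

-3.703125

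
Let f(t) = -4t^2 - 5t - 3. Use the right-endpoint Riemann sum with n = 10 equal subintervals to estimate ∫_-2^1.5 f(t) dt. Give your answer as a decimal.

Δt = (1.5 − (-2))/10 = 0.35.
Right endpoints: -1.65, -1.3, -0.95, -0.6, -0.25, 0.1, 0.45, 0.8, 1.15, 1.5.
f(-1.65) = -5.64, f(-1.3) = -3.26, f(-0.95) = -1.86, f(-0.6) = -1.44, f(-0.25) = -2, f(0.1) = -3.54, f(0.45) = -6.06, f(0.8) = -9.56, f(1.15) = -14.04, f(1.5) = -19.5.
Sum = Δt · [f(-1.65) + f(-1.3) + f(-0.95) + ...].
Sum = -23.415.

-23.415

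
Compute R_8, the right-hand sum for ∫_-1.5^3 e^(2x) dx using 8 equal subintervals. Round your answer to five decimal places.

335.97619

Δx = (3 − (-1.5))/8 = 0.5625.
Right endpoints: -0.9375, -0.375, 0.1875, 0.75, 1.3125, 1.875, 2.4375, 3.
f(-0.9375) ≈ 0.15335, f(-0.375) ≈ 0.47237, f(0.1875) ≈ 1.45499, f(0.75) ≈ 4.48169, f(1.3125) ≈ 13.80457, f(1.875) ≈ 42.52108, f(2.4375) ≈ 130.97415, f(3) ≈ 403.42879.
Sum = Δx · [f(-0.9375) + f(-0.375) + f(0.1875) + ...].
Sum ≈ 335.97619.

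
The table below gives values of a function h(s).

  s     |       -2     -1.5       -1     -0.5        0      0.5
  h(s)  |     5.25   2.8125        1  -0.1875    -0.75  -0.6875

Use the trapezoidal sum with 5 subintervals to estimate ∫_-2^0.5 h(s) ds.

Δs = 0.5.
T_5 = (0.5/2)·[5.25 + 2·2.8125 + 2·1 + 2·(-0.1875) + 2·(-0.75) + (-0.6875)] = 2.578125.

2.578125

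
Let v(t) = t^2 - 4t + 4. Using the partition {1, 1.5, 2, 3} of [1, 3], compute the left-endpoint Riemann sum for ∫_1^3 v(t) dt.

0.625

Subinterval widths: 0.5, 0.5, 1.
Left endpoints: 1, 1.5, 2.
v(1) = 1, v(1.5) = 0.25, v(2) = 0.
Sum = Σ Δt_i · v(t_i).
Sum = 0.625.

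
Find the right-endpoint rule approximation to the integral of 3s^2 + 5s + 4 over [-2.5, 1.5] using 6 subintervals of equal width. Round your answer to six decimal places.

28.555556

Δs = (1.5 − (-2.5))/6 = 2/3.
Right endpoints: -11/6, -7/6, -0.5, 1/6, 5/6, 1.5.
f(-11/6) = 59/12, f(-7/6) = 2.25, f(-0.5) = 2.25, f(1/6) = 59/12, f(5/6) = 10.25, f(1.5) = 18.25.
Sum = Δs · [f(-11/6) + f(-7/6) + f(-0.5) + ...].
Sum ≈ 28.555556.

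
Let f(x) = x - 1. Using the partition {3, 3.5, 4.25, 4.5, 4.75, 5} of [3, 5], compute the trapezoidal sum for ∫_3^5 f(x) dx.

Subinterval widths: 0.5, 0.75, 0.25, 0.25, 0.25.
f(3) = 2, f(3.5) = 2.5, f(4.25) = 3.25, f(4.5) = 3.5, f(4.75) = 3.75, f(5) = 4.
On each subinterval the trapezoid contributes (Δx_i/2)·[f(x_{i-1}) + f(x_i)].
Sum = 6.

6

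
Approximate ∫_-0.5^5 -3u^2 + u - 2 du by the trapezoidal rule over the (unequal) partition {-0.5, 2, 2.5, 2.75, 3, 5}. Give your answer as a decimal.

-135.640625

Subinterval widths: 2.5, 0.5, 0.25, 0.25, 2.
f(-0.5) = -3.25, f(2) = -12, f(2.5) = -18.25, f(2.75) = -21.9375, f(3) = -26, f(5) = -72.
On each subinterval the trapezoid contributes (Δu_i/2)·[f(u_{i-1}) + f(u_i)].
Sum = -135.640625.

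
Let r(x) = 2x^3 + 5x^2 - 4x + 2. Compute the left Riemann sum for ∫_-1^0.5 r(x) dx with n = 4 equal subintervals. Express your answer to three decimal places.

Δx = (0.5 − (-1))/4 = 0.375.
Left endpoints: -1, -0.625, -0.25, 0.125.
r(-1) = 9, r(-0.625) = 5.96484375, r(-0.25) = 3.28125, r(0.125) = 1.58203125.
Sum = Δx · [r(-1) + r(-0.625) + r(-0.25) + r(0.125)].
Sum ≈ 7.436.

7.436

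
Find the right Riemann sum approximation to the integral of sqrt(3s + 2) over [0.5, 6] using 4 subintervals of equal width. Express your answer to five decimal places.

20.13777

Δs = (6 − 0.5)/4 = 1.375.
Right endpoints: 1.875, 3.25, 4.625, 6.
f(1.875) ≈ 2.76134, f(3.25) ≈ 3.42783, f(4.625) ≈ 3.98434, f(6) ≈ 4.47214.
Sum = Δs · [f(1.875) + f(3.25) + f(4.625) + f(6)].
Sum ≈ 20.13777.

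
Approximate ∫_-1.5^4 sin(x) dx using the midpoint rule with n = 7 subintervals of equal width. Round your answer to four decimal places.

Δx = (4 − (-1.5))/7 = 11/14.
Midpoints: -31/28, -9/28, 13/28, 1.25, 57/28, 79/28, 101/28.
f(-31/28) ≈ -0.8944, f(-9/28) ≈ -0.3159, f(13/28) ≈ 0.4478, f(1.25) ≈ 0.9490, f(57/28) ≈ 0.8939, f(79/28) ≈ 0.3147, f(101/28) ≈ -0.4489.
Sum = Δx · [f(-31/28) + f(-9/28) + f(13/28) + ...].
Sum ≈ 0.7434.

0.7434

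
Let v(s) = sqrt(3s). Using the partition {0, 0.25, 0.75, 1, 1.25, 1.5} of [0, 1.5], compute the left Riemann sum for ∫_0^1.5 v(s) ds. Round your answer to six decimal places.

1.725148

Subinterval widths: 0.25, 0.5, 0.25, 0.25, 0.25.
Left endpoints: 0, 0.25, 0.75, 1, 1.25.
v(0) ≈ 0.000000, v(0.25) ≈ 0.866025, v(0.75) ≈ 1.500000, v(1) ≈ 1.732051, v(1.25) ≈ 1.936492.
Sum = Σ Δs_i · v(s_i).
Sum ≈ 1.725148.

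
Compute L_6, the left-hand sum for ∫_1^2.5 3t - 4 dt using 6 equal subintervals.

1.3125

Δt = (2.5 − 1)/6 = 0.25.
Left endpoints: 1, 1.25, 1.5, 1.75, 2, 2.25.
f(1) = -1, f(1.25) = -0.25, f(1.5) = 0.5, f(1.75) = 1.25, f(2) = 2, f(2.25) = 2.75.
Sum = Δt · [f(1) + f(1.25) + f(1.5) + ...].
Sum = 1.3125.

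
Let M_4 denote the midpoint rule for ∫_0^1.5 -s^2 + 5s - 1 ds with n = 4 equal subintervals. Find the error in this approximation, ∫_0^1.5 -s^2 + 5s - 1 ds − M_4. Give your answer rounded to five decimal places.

Exact integral: ∫_0^1.5 f(s) ds = 3.
M_4 ≈ 3.0175781.
Error ≈ 3 − 3.0175781 ≈ -0.01758.

-0.01758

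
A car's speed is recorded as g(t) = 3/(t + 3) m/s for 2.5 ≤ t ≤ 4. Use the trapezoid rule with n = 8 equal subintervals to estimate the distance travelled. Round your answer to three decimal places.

0.724

Δt = (4 − 2.5)/8 = 0.1875.
g(2.5) = 6/11, g(2.6875) = 48/91, g(2.875) = 24/47, g(3.0625) = 48/97, g(3.25) = 0.48, g(3.4375) = 48/103, g(3.625) = 24/53, g(3.8125) = 48/109, g(4) = 3/7.
T_8 = (Δt/2)·[g(t_0) + 2g(t_1) + ... + 2g(t_{7}) + g(t_8)].
Sum ≈ 0.724.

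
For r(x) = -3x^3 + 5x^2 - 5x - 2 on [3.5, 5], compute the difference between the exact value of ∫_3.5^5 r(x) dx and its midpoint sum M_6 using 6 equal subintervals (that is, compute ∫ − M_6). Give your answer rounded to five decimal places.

Exact integral: ∫_3.5^5 r(x) dx = -254.203125.
M_6 ≈ -253.9433594.
Error ≈ -254.203125 − (-253.9433594) ≈ -0.25977.

-0.25977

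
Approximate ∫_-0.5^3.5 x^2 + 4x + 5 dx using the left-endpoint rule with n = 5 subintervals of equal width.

47.56

Δx = (3.5 − (-0.5))/5 = 0.8.
Left endpoints: -0.5, 0.3, 1.1, 1.9, 2.7.
f(-0.5) = 3.25, f(0.3) = 6.29, f(1.1) = 10.61, f(1.9) = 16.21, f(2.7) = 23.09.
Sum = Δx · [f(-0.5) + f(0.3) + f(1.1) + f(1.9) + f(2.7)].
Sum = 47.56.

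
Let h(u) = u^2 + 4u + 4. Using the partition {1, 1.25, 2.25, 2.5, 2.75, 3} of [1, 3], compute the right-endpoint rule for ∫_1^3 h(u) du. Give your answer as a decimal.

Subinterval widths: 0.25, 1, 0.25, 0.25, 0.25.
Right endpoints: 1.25, 2.25, 2.5, 2.75, 3.
h(1.25) = 10.5625, h(2.25) = 18.0625, h(2.5) = 20.25, h(2.75) = 22.5625, h(3) = 25.
Sum = Σ Δu_i · h(u_i).
Sum = 37.65625.

37.65625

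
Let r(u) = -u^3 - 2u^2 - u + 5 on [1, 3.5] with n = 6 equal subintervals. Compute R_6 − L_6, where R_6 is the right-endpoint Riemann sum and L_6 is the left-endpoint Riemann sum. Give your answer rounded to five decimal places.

R_6 ≈ -72.8725405.
L_6 ≈ -45.0079572.
R_6 − L_6 ≈ -27.86458.

-27.86458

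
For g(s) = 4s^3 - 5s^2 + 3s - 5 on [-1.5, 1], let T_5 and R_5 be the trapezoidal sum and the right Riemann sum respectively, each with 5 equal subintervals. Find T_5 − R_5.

T_5 = -26.5625.
R_5 = -18.75.
T_5 − R_5 = -7.8125.

-7.8125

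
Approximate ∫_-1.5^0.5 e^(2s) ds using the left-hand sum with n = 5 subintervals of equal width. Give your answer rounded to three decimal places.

Δs = (0.5 − (-1.5))/5 = 0.4.
Left endpoints: -1.5, -1.1, -0.7, -0.3, 0.1.
f(-1.5) ≈ 0.050, f(-1.1) ≈ 0.111, f(-0.7) ≈ 0.247, f(-0.3) ≈ 0.549, f(0.1) ≈ 1.221.
Sum = Δs · [f(-1.5) + f(-1.1) + f(-0.7) + f(-0.3) + f(0.1)].
Sum ≈ 0.871.

0.871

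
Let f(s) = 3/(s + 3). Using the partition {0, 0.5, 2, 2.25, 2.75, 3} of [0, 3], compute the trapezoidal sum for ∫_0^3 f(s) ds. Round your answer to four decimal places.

2.1046

Subinterval widths: 0.5, 1.5, 0.25, 0.5, 0.25.
f(0) = 1, f(0.5) = 6/7, f(2) = 0.6, f(2.25) = 4/7, f(2.75) = 12/23, f(3) = 0.5.
On each subinterval the trapezoid contributes (Δs_i/2)·[f(s_{i-1}) + f(s_i)].
Sum ≈ 2.1046.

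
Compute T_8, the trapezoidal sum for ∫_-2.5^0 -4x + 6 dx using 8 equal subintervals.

Δx = (0 − (-2.5))/8 = 0.3125.
f(-2.5) = 16, f(-2.1875) = 14.75, f(-1.875) = 13.5, f(-1.5625) = 12.25, f(-1.25) = 11, f(-0.9375) = 9.75, f(-0.625) = 8.5, f(-0.3125) = 7.25, f(0) = 6.
T_8 = (Δx/2)·[f(x_0) + 2f(x_1) + ... + 2f(x_{7}) + f(x_8)].
Sum = 27.5.

27.5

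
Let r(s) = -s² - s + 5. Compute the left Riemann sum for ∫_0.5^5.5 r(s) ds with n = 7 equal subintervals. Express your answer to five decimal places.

-33.34184

Δs = (5.5 − 0.5)/7 = 5/7.
Left endpoints: 0.5, 17/14, 27/14, 37/14, 47/14, 57/14, 67/14.
r(0.5) = 4.25, r(17/14) = 453/196, r(27/14) = -127/196, r(37/14) = -907/196, r(47/14) = -1887/196, r(57/14) = -3067/196, r(67/14) = -4447/196.
Sum = Δs · [r(0.5) + r(17/14) + r(27/14) + ...].
Sum ≈ -33.34184.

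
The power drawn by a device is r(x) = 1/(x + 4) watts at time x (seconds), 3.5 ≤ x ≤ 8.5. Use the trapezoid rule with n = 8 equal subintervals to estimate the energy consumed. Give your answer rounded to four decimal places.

0.5112

Δx = (8.5 − 3.5)/8 = 0.625.
r(3.5) = 2/15, r(4.125) = 8/65, r(4.75) = 4/35, r(5.375) = 8/75, r(6) = 0.1, r(6.625) = 8/85, r(7.25) = 4/45, r(7.875) = 8/95, r(8.5) = 0.08.
T_8 = (Δx/2)·[r(x_0) + 2r(x_1) + ... + 2r(x_{7}) + r(x_8)].
Sum ≈ 0.5112.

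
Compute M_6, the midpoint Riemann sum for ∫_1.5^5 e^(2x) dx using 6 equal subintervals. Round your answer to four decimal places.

10403.0809

Δx = (5 − 1.5)/6 = 7/12.
Midpoints: 43/24, 2.375, 71/24, 85/24, 4.125, 113/24.
f(43/24) ≈ 35.9933, f(2.375) ≈ 115.5843, f(71/24) ≈ 371.1724, f(85/24) ≈ 1191.9350, f(4.125) ≈ 3827.6258, f(113/24) ≈ 12291.5421.
Sum = Δx · [f(43/24) + f(2.375) + f(71/24) + ...].
Sum ≈ 10403.0809.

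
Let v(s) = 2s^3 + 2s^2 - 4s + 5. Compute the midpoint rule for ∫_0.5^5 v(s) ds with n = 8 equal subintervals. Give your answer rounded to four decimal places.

Δs = (5 − 0.5)/8 = 0.5625.
Midpoints: 0.78125, 1.34375, 1.90625, 2.46875, 3.03125, 3.59375, 4.15625, 4.71875.
v(0.78125) = 66345/16384, v(1.34375) = 132531/16384, v(1.90625) = 303045/16384, v(2.46875) = 612879/16384, v(3.03125) = 1097025/16384, v(3.59375) = 1790475/16384, v(4.15625) = 2728221/16384, v(4.71875) = 3945255/16384.
Sum = Δs · [v(0.78125) + v(1.34375) + v(1.90625) + ...].
Sum ≈ 366.5237.

366.5237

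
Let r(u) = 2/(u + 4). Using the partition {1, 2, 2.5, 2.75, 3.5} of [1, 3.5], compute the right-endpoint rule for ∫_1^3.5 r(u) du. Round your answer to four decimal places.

Subinterval widths: 1, 0.5, 0.25, 0.75.
Right endpoints: 2, 2.5, 2.75, 3.5.
r(2) = 1/3, r(2.5) = 4/13, r(2.75) = 8/27, r(3.5) = 4/15.
Sum = Σ Δu_i · r(u_i).
Sum ≈ 0.7613.

0.7613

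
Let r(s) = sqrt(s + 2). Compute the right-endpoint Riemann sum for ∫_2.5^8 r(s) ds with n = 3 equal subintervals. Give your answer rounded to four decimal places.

15.6505

Δs = (8 − 2.5)/3 = 11/6.
Right endpoints: 13/3, 37/6, 8.
r(13/3) ≈ 2.5166, r(37/6) ≈ 2.8577, r(8) ≈ 3.1623.
Sum = Δs · [r(13/3) + r(37/6) + r(8)].
Sum ≈ 15.6505.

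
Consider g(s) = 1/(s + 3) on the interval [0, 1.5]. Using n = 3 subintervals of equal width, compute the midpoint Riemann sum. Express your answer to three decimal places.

Δs = (1.5 − 0)/3 = 0.5.
Midpoints: 0.25, 0.75, 1.25.
g(0.25) = 4/13, g(0.75) = 4/15, g(1.25) = 4/17.
Sum = Δs · [g(0.25) + g(0.75) + g(1.25)].
Sum ≈ 0.405.

0.405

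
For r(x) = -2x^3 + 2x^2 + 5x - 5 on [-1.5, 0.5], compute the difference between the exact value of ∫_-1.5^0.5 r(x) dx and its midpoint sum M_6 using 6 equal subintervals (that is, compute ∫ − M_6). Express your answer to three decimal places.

Exact integral: ∫_-1.5^0.5 r(x) dx ≈ -10.16667.
M_6 ≈ -10.25926.
Error ≈ -10.16667 − (-10.25926) ≈ 0.093.

0.093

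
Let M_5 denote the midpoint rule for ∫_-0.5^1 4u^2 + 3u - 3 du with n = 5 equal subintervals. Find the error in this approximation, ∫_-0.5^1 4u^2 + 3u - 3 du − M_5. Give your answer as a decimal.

Exact integral: ∫_-0.5^1 f(u) du = -1.875.
M_5 = -1.92.
Error = -1.875 − (-1.92) = 0.045.

0.045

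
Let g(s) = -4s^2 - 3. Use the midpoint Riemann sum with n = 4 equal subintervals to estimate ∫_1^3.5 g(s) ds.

Δs = (3.5 − 1)/4 = 0.625.
Midpoints: 1.3125, 1.9375, 2.5625, 3.1875.
g(1.3125) = -9.890625, g(1.9375) = -18.015625, g(2.5625) = -29.265625, g(3.1875) = -43.640625.
Sum = Δs · [g(1.3125) + g(1.9375) + g(2.5625) + g(3.1875)].
Sum = -63.0078125.

-63.0078125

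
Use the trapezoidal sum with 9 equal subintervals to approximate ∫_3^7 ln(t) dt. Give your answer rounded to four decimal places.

Δt = (7 − 3)/9 = 4/9.
f(3) ≈ 1.0986, f(31/9) ≈ 1.2368, f(35/9) ≈ 1.3581, f(13/3) ≈ 1.4663, f(43/9) ≈ 1.5640, f(47/9) ≈ 1.6529, f(17/3) ≈ 1.7346, f(55/9) ≈ 1.8101, f(59/9) ≈ 1.8803, f(7) ≈ 1.9459.
T_9 = (Δt/2)·[f(t_0) + 2f(t_1) + ... + 2f(t_{8}) + f(t_9)].
Sum ≈ 6.3224.

6.3224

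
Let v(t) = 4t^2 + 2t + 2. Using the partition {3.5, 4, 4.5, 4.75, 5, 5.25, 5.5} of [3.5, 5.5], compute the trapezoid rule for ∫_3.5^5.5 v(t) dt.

Subinterval widths: 0.5, 0.5, 0.25, 0.25, 0.25, 0.25.
v(3.5) = 58, v(4) = 74, v(4.5) = 92, v(4.75) = 101.75, v(5) = 112, v(5.25) = 122.75, v(5.5) = 134.
On each subinterval the trapezoid contributes (Δt_i/2)·[v(t_{i-1}) + v(t_i)].
Sum = 186.875.

186.875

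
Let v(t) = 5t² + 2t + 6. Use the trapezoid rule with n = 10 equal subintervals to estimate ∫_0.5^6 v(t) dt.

Δt = (6 − 0.5)/10 = 0.55.
v(0.5) = 8.25, v(1.05) = 13.6125, v(1.6) = 22, v(2.15) = 33.4125, v(2.7) = 47.85, v(3.25) = 65.3125, v(3.8) = 85.8, v(4.35) = 109.3125, v(4.9) = 135.85, v(5.45) = 165.4125, v(6) = 198.
T_10 = (Δt/2)·[v(t_0) + 2v(t_1) + ... + 2v(t_{9}) + v(t_10)].
Sum = 429.928125.

429.928125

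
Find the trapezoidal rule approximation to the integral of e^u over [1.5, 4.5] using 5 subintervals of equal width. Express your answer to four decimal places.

88.0862

Δu = (4.5 − 1.5)/5 = 0.6.
f(1.5) ≈ 4.4817, f(2.1) ≈ 8.1662, f(2.7) ≈ 14.8797, f(3.3) ≈ 27.1126, f(3.9) ≈ 49.4024, f(4.5) ≈ 90.0171.
T_5 = (Δu/2)·[f(u_0) + 2f(u_1) + ... + 2f(u_{4}) + f(u_5)].
Sum ≈ 88.0862.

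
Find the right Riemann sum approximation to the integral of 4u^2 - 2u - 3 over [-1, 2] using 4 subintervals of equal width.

3.375

Δu = (2 − (-1))/4 = 0.75.
Right endpoints: -0.25, 0.5, 1.25, 2.
f(-0.25) = -2.25, f(0.5) = -3, f(1.25) = 0.75, f(2) = 9.
Sum = Δu · [f(-0.25) + f(0.5) + f(1.25) + f(2)].
Sum = 3.375.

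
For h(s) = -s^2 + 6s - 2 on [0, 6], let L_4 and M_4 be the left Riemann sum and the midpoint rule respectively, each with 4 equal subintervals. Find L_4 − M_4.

-3.375

L_4 = 21.75.
M_4 = 25.125.
L_4 − M_4 = -3.375.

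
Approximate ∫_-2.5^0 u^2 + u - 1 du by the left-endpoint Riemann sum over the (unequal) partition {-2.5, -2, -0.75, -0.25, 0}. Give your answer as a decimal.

1.734375

Subinterval widths: 0.5, 1.25, 0.5, 0.25.
Left endpoints: -2.5, -2, -0.75, -0.25.
f(-2.5) = 2.75, f(-2) = 1, f(-0.75) = -1.1875, f(-0.25) = -1.1875.
Sum = Σ Δu_i · f(u_i).
Sum = 1.734375.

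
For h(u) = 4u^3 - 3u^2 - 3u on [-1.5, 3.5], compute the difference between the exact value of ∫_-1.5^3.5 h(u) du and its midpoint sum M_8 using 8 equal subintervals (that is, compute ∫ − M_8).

1.46484375

Exact integral: ∫_-1.5^3.5 h(u) du = 83.75.
M_8 = 82.28515625.
Error = 83.75 − 82.28515625 = 1.46484375.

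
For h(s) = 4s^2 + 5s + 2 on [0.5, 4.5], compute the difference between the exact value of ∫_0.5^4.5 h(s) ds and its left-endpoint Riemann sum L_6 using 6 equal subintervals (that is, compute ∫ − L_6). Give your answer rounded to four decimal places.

32.1481

Exact integral: ∫_0.5^4.5 h(s) ds ≈ 179.333333.
L_6 ≈ 147.185185.
Error ≈ 179.333333 − 147.185185 ≈ 32.1481.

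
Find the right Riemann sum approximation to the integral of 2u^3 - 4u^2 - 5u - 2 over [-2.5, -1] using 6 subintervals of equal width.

-23.2890625

Δu = (-1 − (-2.5))/6 = 0.25.
Right endpoints: -2.25, -2, -1.75, -1.5, -1.25, -1.
f(-2.25) = -33.78125, f(-2) = -24, f(-1.75) = -16.21875, f(-1.5) = -10.25, f(-1.25) = -5.90625, f(-1) = -3.
Sum = Δu · [f(-2.25) + f(-2) + f(-1.75) + ...].
Sum = -23.2890625.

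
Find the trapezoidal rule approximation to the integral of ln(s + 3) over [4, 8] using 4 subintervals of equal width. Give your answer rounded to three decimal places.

8.751

Δs = (8 − 4)/4 = 1.
f(4) ≈ 1.946, f(5) ≈ 2.079, f(6) ≈ 2.197, f(7) ≈ 2.303, f(8) ≈ 2.398.
T_4 = (Δs/2)·[f(s_0) + 2f(s_1) + 2f(s_2) + 2f(s_3) + f(s_4)].
Sum ≈ 8.751.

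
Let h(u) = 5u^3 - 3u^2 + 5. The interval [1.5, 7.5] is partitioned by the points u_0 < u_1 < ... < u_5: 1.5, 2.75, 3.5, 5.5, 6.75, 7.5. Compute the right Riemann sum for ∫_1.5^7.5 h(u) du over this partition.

4953.8671875

Subinterval widths: 1.25, 0.75, 2, 1.25, 0.75.
Right endpoints: 2.75, 3.5, 5.5, 6.75, 7.5.
h(2.75) = 86.296875, h(3.5) = 182.625, h(5.5) = 746.125, h(6.75) = 1406.046875, h(7.5) = 1945.625.
Sum = Σ Δu_i · h(u_i).
Sum = 4953.8671875.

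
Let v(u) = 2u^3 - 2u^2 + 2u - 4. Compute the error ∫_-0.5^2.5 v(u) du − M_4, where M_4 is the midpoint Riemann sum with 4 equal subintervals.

Exact integral: ∫_-0.5^2.5 v(u) du = 3.
M_4 = 2.4375.
Error = 3 − 2.4375 = 0.5625.

0.5625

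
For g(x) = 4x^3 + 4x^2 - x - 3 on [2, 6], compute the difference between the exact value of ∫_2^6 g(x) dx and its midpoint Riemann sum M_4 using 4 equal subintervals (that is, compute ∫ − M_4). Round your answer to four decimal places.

Exact integral: ∫_2^6 g(x) dx ≈ 1529.333333.
M_4 = 1512.
Error ≈ 1529.333333 − 1512 ≈ 17.3333.

17.3333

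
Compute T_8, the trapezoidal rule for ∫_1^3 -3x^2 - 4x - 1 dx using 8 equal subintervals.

Δx = (3 − 1)/8 = 0.25.
f(1) = -8, f(1.25) = -10.6875, f(1.5) = -13.75, f(1.75) = -17.1875, f(2) = -21, f(2.25) = -25.1875, f(2.5) = -29.75, f(2.75) = -34.6875, f(3) = -40.
T_8 = (Δx/2)·[f(x_0) + 2f(x_1) + ... + 2f(x_{7}) + f(x_8)].
Sum = -44.0625.

-44.0625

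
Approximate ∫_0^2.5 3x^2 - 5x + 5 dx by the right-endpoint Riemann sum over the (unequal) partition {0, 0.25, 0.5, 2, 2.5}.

17.921875

Subinterval widths: 0.25, 0.25, 1.5, 0.5.
Right endpoints: 0.25, 0.5, 2, 2.5.
f(0.25) = 3.9375, f(0.5) = 3.25, f(2) = 7, f(2.5) = 11.25.
Sum = Σ Δx_i · f(x_i).
Sum = 17.921875.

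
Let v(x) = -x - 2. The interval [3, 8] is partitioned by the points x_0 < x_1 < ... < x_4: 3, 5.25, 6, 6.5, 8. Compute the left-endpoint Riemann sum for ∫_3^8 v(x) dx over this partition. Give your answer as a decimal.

-33.4375

Subinterval widths: 2.25, 0.75, 0.5, 1.5.
Left endpoints: 3, 5.25, 6, 6.5.
v(3) = -5, v(5.25) = -7.25, v(6) = -8, v(6.5) = -8.5.
Sum = Σ Δx_i · v(x_i).
Sum = -33.4375.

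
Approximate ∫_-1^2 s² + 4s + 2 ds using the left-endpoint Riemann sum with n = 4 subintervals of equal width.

Δs = (2 − (-1))/4 = 0.75.
Left endpoints: -1, -0.25, 0.5, 1.25.
f(-1) = -1, f(-0.25) = 1.0625, f(0.5) = 4.25, f(1.25) = 8.5625.
Sum = Δs · [f(-1) + f(-0.25) + f(0.5) + f(1.25)].
Sum = 9.65625.

9.65625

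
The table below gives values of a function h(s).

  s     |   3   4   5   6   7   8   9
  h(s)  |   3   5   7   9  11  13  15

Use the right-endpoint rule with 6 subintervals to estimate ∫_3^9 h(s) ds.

60

Δs = 1.
Sum = 1·[5 + 7 + 9 + 11 + 13 + 15] = 60.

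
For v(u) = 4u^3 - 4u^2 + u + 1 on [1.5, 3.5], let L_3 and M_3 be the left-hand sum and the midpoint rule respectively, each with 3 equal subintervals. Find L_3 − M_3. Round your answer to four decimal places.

-34.2222

L_3 ≈ 63.185185.
M_3 ≈ 97.407407.
L_3 − M_3 ≈ -34.2222.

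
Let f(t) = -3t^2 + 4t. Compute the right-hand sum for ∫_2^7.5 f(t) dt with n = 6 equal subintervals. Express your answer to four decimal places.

-373.4462

Δt = (7.5 − 2)/6 = 11/12.
Right endpoints: 35/12, 23/6, 4.75, 17/3, 79/12, 7.5.
f(35/12) = -665/48, f(23/6) = -28.75, f(4.75) = -48.6875, f(17/3) = -221/3, f(79/12) = -103.6875, f(7.5) = -138.75.
Sum = Δt · [f(35/12) + f(23/6) + f(4.75) + ...].
Sum ≈ -373.4462.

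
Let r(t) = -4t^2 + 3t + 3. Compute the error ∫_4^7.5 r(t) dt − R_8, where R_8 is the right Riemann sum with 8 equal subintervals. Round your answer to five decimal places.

Exact integral: ∫_4^7.5 r(t) dt ≈ -406.2916667.
R_8 = -439.66015625.
Error ≈ -406.2916667 − (-439.66015625) ≈ 33.36849.

33.36849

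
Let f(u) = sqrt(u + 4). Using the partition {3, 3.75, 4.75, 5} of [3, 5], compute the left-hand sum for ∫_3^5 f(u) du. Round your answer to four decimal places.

5.5077

Subinterval widths: 0.75, 1, 0.25.
Left endpoints: 3, 3.75, 4.75.
f(3) ≈ 2.6458, f(3.75) ≈ 2.7839, f(4.75) ≈ 2.9580.
Sum = Σ Δu_i · f(u_i).
Sum ≈ 5.5077.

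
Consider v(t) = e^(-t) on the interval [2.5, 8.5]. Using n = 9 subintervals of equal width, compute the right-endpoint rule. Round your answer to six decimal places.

Δt = (8.5 − 2.5)/9 = 2/3.
Right endpoints: 19/6, 23/6, 4.5, 31/6, 35/6, 6.5, 43/6, 47/6, 8.5.
v(19/6) ≈ 0.042144, v(23/6) ≈ 0.021637, v(4.5) ≈ 0.011109, v(31/6) ≈ 0.005704, v(35/6) ≈ 0.002928, v(6.5) ≈ 0.001503, v(43/6) ≈ 0.000772, v(47/6) ≈ 0.000396, v(8.5) ≈ 0.000203.
Sum = Δt · [v(19/6) + v(23/6) + v(4.5) + ...].
Sum ≈ 0.057598.

0.057598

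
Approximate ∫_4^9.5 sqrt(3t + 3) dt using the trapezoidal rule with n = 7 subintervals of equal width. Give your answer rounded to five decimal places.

26.37129

Δt = (9.5 − 4)/7 = 11/14.
f(4) ≈ 3.87298, f(67/14) ≈ 4.16619, f(39/7) ≈ 4.44008, f(89/14) ≈ 4.69802, f(50/7) ≈ 4.94253, f(111/14) ≈ 5.17549, f(61/7) ≈ 5.39841, f(9.5) ≈ 5.61249.
T_7 = (Δt/2)·[f(t_0) + 2f(t_1) + ... + 2f(t_{6}) + f(t_7)].
Sum ≈ 26.37129.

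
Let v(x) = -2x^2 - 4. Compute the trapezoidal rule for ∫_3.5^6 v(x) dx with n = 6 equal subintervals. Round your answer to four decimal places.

-125.5613

Δx = (6 − 3.5)/6 = 5/12.
v(3.5) = -28.5, v(47/12) = -2497/72, v(13/3) = -374/9, v(4.75) = -49.125, v(31/6) = -1033/18, v(67/12) = -4777/72, v(6) = -76.
T_6 = (Δx/2)·[v(x_0) + 2v(x_1) + ... + 2v(x_{5}) + v(x_6)].
Sum ≈ -125.5613.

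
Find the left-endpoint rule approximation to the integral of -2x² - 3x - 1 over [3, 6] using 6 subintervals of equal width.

Δx = (6 − 3)/6 = 0.5.
Left endpoints: 3, 3.5, 4, 4.5, 5, 5.5.
f(3) = -28, f(3.5) = -36, f(4) = -45, f(4.5) = -55, f(5) = -66, f(5.5) = -78.
Sum = Δx · [f(3) + f(3.5) + f(4) + ...].
Sum = -154.

-154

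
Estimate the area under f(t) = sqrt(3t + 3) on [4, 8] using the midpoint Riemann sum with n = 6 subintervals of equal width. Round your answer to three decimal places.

Δt = (8 − 4)/6 = 2/3.
Midpoints: 13/3, 5, 17/3, 19/3, 7, 23/3.
f(13/3) ≈ 4.000, f(5) ≈ 4.243, f(17/3) ≈ 4.472, f(19/3) ≈ 4.690, f(7) ≈ 4.899, f(23/3) ≈ 5.099.
Sum = Δt · [f(13/3) + f(5) + f(17/3) + ...].
Sum ≈ 18.269.

18.269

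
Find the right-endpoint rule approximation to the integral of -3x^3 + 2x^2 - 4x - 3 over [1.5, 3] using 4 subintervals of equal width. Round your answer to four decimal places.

-71.7275

Δx = (3 − 1.5)/4 = 0.375.
Right endpoints: 1.875, 2.25, 2.625, 3.
f(1.875) = -11901/512, f(2.25) = -36.046875, f(2.625) = -27639/512, f(3) = -78.
Sum = Δx · [f(1.875) + f(2.25) + f(2.625) + f(3)].
Sum ≈ -71.7275.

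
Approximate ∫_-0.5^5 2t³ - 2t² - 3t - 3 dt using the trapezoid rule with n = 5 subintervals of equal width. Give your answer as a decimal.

188.1825

Δt = (5 − (-0.5))/5 = 1.1.
f(-0.5) = -2.25, f(0.6) = -5.088, f(1.7) = -4.054, f(2.8) = 16.824, f(3.9) = 73.518, f(5) = 182.
T_5 = (Δt/2)·[f(t_0) + 2f(t_1) + ... + 2f(t_{4}) + f(t_5)].
Sum = 188.1825.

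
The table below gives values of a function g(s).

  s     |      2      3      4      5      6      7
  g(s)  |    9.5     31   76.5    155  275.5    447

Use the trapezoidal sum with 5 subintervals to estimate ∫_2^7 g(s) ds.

766.25

Δs = 1.
T_5 = (1/2)·[9.5 + 2·31 + 2·76.5 + 2·155 + 2·275.5 + 447] = 766.25.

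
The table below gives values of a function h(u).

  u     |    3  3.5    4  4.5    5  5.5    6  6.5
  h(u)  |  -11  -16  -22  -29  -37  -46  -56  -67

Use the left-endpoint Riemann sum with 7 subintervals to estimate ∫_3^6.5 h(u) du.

Δu = 0.5.
Sum = 0.5·[(-11) + (-16) + (-22) + (-29) + (-37) + (-46) + (-56)] = -108.5.

-108.5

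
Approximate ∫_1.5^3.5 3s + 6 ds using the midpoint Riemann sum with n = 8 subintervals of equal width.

Δs = (3.5 − 1.5)/8 = 0.25.
Midpoints: 1.625, 1.875, 2.125, 2.375, 2.625, 2.875, 3.125, 3.375.
f(1.625) = 10.875, f(1.875) = 11.625, f(2.125) = 12.375, f(2.375) = 13.125, f(2.625) = 13.875, f(2.875) = 14.625, f(3.125) = 15.375, f(3.375) = 16.125.
Sum = Δs · [f(1.625) + f(1.875) + f(2.125) + ...].
Sum = 27.

27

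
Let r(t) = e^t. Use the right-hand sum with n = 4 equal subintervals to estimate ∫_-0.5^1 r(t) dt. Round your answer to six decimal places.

2.532394

Δt = (1 − (-0.5))/4 = 0.375.
Right endpoints: -0.125, 0.25, 0.625, 1.
r(-0.125) ≈ 0.882497, r(0.25) ≈ 1.284025, r(0.625) ≈ 1.868246, r(1) ≈ 2.718282.
Sum = Δt · [r(-0.125) + r(0.25) + r(0.625) + r(1)].
Sum ≈ 2.532394.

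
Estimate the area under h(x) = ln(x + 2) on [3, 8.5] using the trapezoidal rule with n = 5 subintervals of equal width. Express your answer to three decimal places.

11.132

Δx = (8.5 − 3)/5 = 1.1.
h(3) ≈ 1.609, h(4.1) ≈ 1.808, h(5.2) ≈ 1.974, h(6.3) ≈ 2.116, h(7.4) ≈ 2.241, h(8.5) ≈ 2.351.
T_5 = (Δx/2)·[h(x_0) + 2h(x_1) + ... + 2h(x_{4}) + h(x_5)].
Sum ≈ 11.132.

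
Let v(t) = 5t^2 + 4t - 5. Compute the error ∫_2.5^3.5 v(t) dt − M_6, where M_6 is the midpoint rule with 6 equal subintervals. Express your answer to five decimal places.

Exact integral: ∫_2.5^3.5 v(t) dt ≈ 52.4166667.
M_6 ≈ 52.4050926.
Error ≈ 52.4166667 − 52.4050926 ≈ 0.01157.

0.01157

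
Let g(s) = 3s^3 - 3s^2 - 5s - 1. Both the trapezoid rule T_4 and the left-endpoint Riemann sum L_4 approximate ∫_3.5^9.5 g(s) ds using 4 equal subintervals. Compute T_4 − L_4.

T_4 = 5105.625.
L_4 = 3471.
T_4 − L_4 = 1634.625.

1634.625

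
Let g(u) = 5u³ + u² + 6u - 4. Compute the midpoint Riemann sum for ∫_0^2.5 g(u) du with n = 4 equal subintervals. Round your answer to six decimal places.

Δu = (2.5 − 0)/4 = 0.625.
Midpoints: 0.3125, 0.9375, 1.5625, 2.1875.
g(0.3125) = -7679/4096, g(0.9375) = 27131/4096, g(1.5625) = 110141/4096, g(2.1875) = 271351/4096.
Sum = Δu · [g(0.3125) + g(0.9375) + g(1.5625) + g(2.1875)].
Sum ≈ 61.179199.

61.179199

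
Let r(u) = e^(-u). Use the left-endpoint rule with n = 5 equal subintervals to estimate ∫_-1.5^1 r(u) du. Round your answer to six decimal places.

5.227611

Δu = (1 − (-1.5))/5 = 0.5.
Left endpoints: -1.5, -1, -0.5, 0, 0.5.
r(-1.5) ≈ 4.481689, r(-1) ≈ 2.718282, r(-0.5) ≈ 1.648721, r(0) ≈ 1.000000, r(0.5) ≈ 0.606531.
Sum = Δu · [r(-1.5) + r(-1) + r(-0.5) + r(0) + r(0.5)].
Sum ≈ 5.227611.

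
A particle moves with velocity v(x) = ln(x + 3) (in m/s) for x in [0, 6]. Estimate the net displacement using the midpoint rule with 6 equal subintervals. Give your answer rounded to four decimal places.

10.4884

Δx = (6 − 0)/6 = 1.
Midpoints: 0.5, 1.5, 2.5, 3.5, 4.5, 5.5.
v(0.5) ≈ 1.2528, v(1.5) ≈ 1.5041, v(2.5) ≈ 1.7047, v(3.5) ≈ 1.8718, v(4.5) ≈ 2.0149, v(5.5) ≈ 2.1401.
Sum = Δx · [v(0.5) + v(1.5) + v(2.5) + ...].
Sum ≈ 10.4884.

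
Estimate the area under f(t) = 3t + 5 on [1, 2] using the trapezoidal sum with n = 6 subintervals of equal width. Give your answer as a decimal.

9.5

Δt = (2 − 1)/6 = 1/6.
f(1) = 8, f(7/6) = 8.5, f(4/3) = 9, f(1.5) = 9.5, f(5/3) = 10, f(11/6) = 10.5, f(2) = 11.
T_6 = (Δt/2)·[f(t_0) + 2f(t_1) + ... + 2f(t_{5}) + f(t_6)].
Sum = 9.5.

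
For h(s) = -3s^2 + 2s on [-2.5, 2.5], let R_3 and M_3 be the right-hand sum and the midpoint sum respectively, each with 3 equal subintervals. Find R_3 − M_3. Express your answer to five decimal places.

R_3 ≈ -29.8611111.
M_3 ≈ -27.7777778.
R_3 − M_3 ≈ -2.08333.

-2.08333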